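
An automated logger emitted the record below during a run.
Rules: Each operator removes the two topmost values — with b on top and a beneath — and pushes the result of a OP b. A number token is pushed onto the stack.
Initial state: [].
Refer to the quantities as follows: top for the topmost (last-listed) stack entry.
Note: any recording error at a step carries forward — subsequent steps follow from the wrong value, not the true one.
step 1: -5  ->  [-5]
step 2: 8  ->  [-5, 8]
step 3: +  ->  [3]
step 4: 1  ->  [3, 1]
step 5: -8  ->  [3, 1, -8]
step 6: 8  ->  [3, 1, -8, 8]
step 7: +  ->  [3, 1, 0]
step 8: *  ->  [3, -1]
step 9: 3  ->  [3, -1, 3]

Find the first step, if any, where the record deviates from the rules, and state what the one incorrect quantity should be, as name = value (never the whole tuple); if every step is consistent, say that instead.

step 8, top = 0

Step 1: push -5: top = -5 — consistent with the record.
Step 2: push 8: top = 8 — verified.
Step 3: -5 + 8 = 3 — agrees with the record.
Step 4: push 1: top = 1 — agrees with the record.
Step 5: push -8: top = -8 — consistent with the record.
Step 6: push 8: top = 8 — agrees with the record.
Step 7: -8 + 8 = 0 — same as recorded.
Step 8: 1 * 0 = 0 — the recorded entry deviates here.
Step 8 is the first one off; corrected, top = 0.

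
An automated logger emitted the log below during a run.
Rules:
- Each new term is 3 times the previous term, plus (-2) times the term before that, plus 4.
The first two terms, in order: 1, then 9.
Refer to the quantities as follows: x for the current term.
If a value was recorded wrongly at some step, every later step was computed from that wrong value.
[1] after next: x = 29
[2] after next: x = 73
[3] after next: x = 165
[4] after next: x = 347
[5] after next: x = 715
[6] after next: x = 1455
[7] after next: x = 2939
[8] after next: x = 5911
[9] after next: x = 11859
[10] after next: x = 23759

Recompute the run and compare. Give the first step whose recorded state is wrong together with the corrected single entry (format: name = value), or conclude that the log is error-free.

Recomputing the run from the initial state:
step 1: x = 29
step 2: x = 73
step 3: x = 165
step 4: x = 353
step 5: x = 733
step 6: x = 1497
step 7: x = 3029
step 8: x = 6097
step 9: x = 12237
step 10: x = 24521
The first disagreement with the log is at step 4, where the value should be x = 353.

step 4, x = 353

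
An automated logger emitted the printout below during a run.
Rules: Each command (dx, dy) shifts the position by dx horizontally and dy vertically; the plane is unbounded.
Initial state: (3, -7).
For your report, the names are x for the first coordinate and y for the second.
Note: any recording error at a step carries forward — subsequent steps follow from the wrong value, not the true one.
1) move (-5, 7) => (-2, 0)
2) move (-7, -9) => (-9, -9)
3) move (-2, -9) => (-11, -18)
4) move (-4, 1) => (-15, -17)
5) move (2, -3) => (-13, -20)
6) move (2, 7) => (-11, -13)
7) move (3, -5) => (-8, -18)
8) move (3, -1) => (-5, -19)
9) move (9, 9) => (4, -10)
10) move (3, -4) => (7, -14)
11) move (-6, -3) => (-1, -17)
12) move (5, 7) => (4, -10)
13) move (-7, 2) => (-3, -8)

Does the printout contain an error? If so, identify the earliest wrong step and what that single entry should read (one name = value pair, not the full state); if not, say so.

step 11, x = 1

step 1: x = 3 + (-5) = -2, y = -7 + (7) = 0 -> agrees with the printout
step 2: x = -2 + (-7) = -9, y = 0 + (-9) = -9 -> no discrepancy
step 3: x = -9 + (-2) = -11, y = -9 + (-9) = -18 -> exactly as logged
step 4: x = -11 + (-4) = -15, y = -18 + (1) = -17 -> consistent with the printout
step 5: x = -15 + (2) = -13, y = -17 + (-3) = -20 -> exactly as logged
step 6: x = -13 + (2) = -11, y = -20 + (7) = -13 -> verified
step 7: x = -11 + (3) = -8, y = -13 + (-5) = -18 -> agrees with the printout
step 8: x = -8 + (3) = -5, y = -18 + (-1) = -19 -> no discrepancy
step 9: x = -5 + (9) = 4, y = -19 + (9) = -10 -> no discrepancy
step 10: x = 4 + (3) = 7, y = -10 + (-4) = -14 -> agrees with the printout
step 11: x = 7 + (-6) = 1, y = -14 + (-3) = -17 -> first mismatch against the printout
So the first discrepancy is step 11, where the right value is x = 1.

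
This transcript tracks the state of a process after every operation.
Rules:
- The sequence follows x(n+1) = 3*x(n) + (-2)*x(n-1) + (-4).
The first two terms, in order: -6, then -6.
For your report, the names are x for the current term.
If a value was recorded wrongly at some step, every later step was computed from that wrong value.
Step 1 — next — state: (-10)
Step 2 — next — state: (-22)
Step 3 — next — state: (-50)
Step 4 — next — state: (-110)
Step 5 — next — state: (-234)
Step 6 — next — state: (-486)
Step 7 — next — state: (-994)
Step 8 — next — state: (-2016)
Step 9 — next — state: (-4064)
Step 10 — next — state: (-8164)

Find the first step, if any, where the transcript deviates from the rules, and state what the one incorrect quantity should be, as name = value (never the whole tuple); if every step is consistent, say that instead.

Step 1: x = 3*(-6) + (-2)*(-6) + (-4) = -10 — exactly as logged.
Step 2: x = 3*(-10) + (-2)*(-6) + (-4) = -22 — same as recorded.
Step 3: x = 3*(-22) + (-2)*(-10) + (-4) = -50 — same as recorded.
Step 4: x = 3*(-50) + (-2)*(-22) + (-4) = -110 — checks out.
Step 5: x = 3*(-110) + (-2)*(-50) + (-4) = -234 — in agreement.
Step 6: x = 3*(-234) + (-2)*(-110) + (-4) = -486 — checks out.
Step 7: x = 3*(-486) + (-2)*(-234) + (-4) = -994 — verified.
Step 8: x = 3*(-994) + (-2)*(-486) + (-4) = -2014 — first mismatch against the transcript.
Step 8 is the first one off; corrected, x = -2014.

step 8, x = -2014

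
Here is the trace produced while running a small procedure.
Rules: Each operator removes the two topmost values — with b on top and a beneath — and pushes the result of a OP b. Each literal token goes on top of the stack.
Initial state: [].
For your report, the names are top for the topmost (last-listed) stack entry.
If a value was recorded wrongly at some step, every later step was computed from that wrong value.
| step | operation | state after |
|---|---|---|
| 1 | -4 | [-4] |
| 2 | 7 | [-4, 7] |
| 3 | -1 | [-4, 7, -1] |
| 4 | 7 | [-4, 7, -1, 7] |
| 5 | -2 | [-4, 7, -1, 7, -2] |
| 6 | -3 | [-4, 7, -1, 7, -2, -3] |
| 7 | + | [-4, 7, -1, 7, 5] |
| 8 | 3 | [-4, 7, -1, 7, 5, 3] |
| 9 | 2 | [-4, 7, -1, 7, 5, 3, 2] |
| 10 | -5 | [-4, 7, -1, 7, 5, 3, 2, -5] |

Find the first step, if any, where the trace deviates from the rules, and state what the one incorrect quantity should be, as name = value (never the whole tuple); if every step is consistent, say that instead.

step 7, top = -5

Step 1: push -4: top = -4 — exactly as logged.
Step 2: push 7: top = 7 — exactly as logged.
Step 3: push -1: top = -1 — confirmed correct.
Step 4: push 7: top = 7 — in agreement.
Step 5: push -2: top = -2 — in agreement.
Step 6: push -3: top = -3 — consistent with the trace.
Step 7: -2 + -3 = -5 — this is not what the trace shows.
That makes step 7 the first incorrect line — top = -5 is what it should show.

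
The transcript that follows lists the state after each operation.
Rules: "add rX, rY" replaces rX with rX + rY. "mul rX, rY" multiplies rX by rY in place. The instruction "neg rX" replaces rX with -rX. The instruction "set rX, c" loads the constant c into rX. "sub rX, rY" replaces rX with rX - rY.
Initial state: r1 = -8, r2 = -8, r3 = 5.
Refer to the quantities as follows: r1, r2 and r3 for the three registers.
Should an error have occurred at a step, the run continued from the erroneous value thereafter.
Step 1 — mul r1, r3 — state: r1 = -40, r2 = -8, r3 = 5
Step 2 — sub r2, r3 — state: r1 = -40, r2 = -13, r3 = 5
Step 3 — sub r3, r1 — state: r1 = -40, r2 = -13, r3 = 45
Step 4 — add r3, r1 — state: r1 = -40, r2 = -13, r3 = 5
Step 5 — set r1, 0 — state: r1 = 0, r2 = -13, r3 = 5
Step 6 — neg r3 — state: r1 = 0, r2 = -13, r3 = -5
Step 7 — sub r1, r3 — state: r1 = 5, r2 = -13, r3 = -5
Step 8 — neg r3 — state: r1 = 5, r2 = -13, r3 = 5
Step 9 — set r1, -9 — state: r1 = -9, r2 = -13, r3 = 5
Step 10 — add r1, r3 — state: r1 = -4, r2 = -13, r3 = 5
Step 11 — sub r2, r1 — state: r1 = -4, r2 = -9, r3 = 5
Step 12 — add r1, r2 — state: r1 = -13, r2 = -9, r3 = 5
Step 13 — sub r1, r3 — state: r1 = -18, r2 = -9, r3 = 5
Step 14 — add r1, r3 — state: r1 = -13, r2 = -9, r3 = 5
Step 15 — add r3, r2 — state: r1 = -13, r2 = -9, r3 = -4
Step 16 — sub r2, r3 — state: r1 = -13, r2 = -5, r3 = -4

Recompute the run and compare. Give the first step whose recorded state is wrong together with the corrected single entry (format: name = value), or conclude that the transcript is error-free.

no error

step 1: r1 = -8 * 5 = -40 -> agrees with the transcript
step 2: r2 = -8 - 5 = -13 -> same as recorded
step 3: r3 = 5 - -40 = 45 -> verified
step 4: r3 = 45 + -40 = 5 -> agrees with the transcript
step 5: r1 = 0 -> consistent with the transcript
step 6: r3 = -(5) = -5 -> agrees with the transcript
step 7: r1 = 0 - -5 = 5 -> verified
step 8: r3 = -(-5) = 5 -> no discrepancy
step 9: r1 = -9 -> matches
step 10: r1 = -9 + 5 = -4 -> exactly as logged
step 11: r2 = -13 - -4 = -9 -> no discrepancy
step 12: r1 = -4 + -9 = -13 -> same as recorded
step 13: r1 = -13 - 5 = -18 -> no discrepancy
step 14: r1 = -18 + 5 = -13 -> same as recorded
step 15: r3 = 5 + -9 = -4 -> verified
step 16: r2 = -9 - -4 = -5 -> matches
The whole run recomputes cleanly — no discrepancies.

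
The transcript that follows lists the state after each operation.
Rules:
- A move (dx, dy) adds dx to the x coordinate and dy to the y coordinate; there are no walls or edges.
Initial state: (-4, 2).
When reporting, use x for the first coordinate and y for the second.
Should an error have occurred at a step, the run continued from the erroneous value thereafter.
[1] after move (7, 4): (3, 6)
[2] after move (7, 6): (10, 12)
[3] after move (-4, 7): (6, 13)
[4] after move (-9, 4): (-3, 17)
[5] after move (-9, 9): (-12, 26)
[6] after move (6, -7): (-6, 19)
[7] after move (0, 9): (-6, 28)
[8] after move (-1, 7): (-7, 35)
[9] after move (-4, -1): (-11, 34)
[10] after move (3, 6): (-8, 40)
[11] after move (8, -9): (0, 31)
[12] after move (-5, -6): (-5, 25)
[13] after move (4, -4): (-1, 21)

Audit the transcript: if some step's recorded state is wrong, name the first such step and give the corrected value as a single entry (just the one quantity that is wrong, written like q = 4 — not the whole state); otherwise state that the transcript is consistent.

step 1: x = -4 + (7) = 3, y = 2 + (4) = 6 -> exactly as logged
step 2: x = 3 + (7) = 10, y = 6 + (6) = 12 -> agrees with the transcript
step 3: x = 10 + (-4) = 6, y = 12 + (7) = 19 -> a discrepancy with the transcript
Step 3 is the first one off; corrected, y = 19.

step 3, y = 19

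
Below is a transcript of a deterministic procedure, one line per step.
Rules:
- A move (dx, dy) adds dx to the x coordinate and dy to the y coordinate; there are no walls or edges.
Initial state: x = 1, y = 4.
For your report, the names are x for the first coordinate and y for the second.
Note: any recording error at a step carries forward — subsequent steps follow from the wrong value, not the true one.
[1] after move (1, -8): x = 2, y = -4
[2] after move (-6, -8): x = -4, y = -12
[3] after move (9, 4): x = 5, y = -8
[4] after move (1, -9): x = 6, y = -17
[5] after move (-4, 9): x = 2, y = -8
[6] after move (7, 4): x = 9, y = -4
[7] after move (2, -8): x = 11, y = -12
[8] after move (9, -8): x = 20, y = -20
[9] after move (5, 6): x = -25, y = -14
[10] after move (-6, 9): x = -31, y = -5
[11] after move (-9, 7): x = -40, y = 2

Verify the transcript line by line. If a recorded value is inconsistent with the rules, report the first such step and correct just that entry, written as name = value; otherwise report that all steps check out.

Recomputing the run from the initial state:
step 1: x = 2, y = -4
step 2: x = -4, y = -12
step 3: x = 5, y = -8
step 4: x = 6, y = -17
step 5: x = 2, y = -8
step 6: x = 9, y = -4
step 7: x = 11, y = -12
step 8: x = 20, y = -20
step 9: x = 25, y = -14
step 10: x = 19, y = -5
step 11: x = 10, y = 2
The first disagreement with the transcript is at step 9, where the value should be x = 25.

step 9, x = 25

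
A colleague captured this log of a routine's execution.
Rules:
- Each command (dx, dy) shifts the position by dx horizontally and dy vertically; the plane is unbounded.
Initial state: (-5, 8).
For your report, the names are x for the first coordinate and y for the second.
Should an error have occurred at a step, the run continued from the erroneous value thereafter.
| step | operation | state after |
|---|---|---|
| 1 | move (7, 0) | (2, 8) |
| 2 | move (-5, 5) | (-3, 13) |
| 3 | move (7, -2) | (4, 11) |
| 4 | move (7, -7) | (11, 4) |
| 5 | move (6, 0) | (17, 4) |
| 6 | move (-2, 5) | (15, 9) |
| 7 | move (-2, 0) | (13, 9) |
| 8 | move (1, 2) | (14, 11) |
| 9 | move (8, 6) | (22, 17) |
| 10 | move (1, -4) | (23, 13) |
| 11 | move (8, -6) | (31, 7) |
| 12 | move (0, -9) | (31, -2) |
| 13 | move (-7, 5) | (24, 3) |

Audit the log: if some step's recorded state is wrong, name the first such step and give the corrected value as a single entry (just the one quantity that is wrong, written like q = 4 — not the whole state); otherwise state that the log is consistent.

1. x = -5 + (7) = 2, y = 8 + (0) = 8 (matches)
2. x = 2 + (-5) = -3, y = 8 + (5) = 13 (confirmed correct)
3. x = -3 + (7) = 4, y = 13 + (-2) = 11 (checks out)
4. x = 4 + (7) = 11, y = 11 + (-7) = 4 (checks out)
5. x = 11 + (6) = 17, y = 4 + (0) = 4 (confirmed correct)
6. x = 17 + (-2) = 15, y = 4 + (5) = 9 (exactly as logged)
7. x = 15 + (-2) = 13, y = 9 + (0) = 9 (confirmed correct)
8. x = 13 + (1) = 14, y = 9 + (2) = 11 (no discrepancy)
9. x = 14 + (8) = 22, y = 11 + (6) = 17 (agrees with the log)
10. x = 22 + (1) = 23, y = 17 + (-4) = 13 (matches)
11. x = 23 + (8) = 31, y = 13 + (-6) = 7 (consistent with the log)
12. x = 31 + (0) = 31, y = 7 + (-9) = -2 (verified)
13. x = 31 + (-7) = 24, y = -2 + (5) = 3 (in agreement)
No step deviates from the rules.

no error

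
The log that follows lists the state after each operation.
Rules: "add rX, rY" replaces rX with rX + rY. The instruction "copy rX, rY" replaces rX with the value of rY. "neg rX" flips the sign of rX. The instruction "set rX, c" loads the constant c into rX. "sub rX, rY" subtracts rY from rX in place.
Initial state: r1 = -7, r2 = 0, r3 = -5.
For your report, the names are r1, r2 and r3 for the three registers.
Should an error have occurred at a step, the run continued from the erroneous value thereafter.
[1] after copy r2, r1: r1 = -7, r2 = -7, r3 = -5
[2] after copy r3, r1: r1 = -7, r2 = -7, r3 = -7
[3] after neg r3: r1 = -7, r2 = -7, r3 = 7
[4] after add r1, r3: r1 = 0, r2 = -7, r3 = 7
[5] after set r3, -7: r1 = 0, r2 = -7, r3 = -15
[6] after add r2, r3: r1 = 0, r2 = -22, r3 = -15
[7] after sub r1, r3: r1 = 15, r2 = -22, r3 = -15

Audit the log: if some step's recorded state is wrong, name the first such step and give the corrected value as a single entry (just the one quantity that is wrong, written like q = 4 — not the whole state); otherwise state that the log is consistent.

step 5, r3 = -7

Recomputing the run from the initial state:
step 1: r1 = -7, r2 = -7, r3 = -5
step 2: r1 = -7, r2 = -7, r3 = -7
step 3: r1 = -7, r2 = -7, r3 = 7
step 4: r1 = 0, r2 = -7, r3 = 7
step 5: r1 = 0, r2 = -7, r3 = -7
step 6: r1 = 0, r2 = -14, r3 = -7
step 7: r1 = 7, r2 = -14, r3 = -7
The first disagreement with the log is at step 5, where the value should be r3 = -7.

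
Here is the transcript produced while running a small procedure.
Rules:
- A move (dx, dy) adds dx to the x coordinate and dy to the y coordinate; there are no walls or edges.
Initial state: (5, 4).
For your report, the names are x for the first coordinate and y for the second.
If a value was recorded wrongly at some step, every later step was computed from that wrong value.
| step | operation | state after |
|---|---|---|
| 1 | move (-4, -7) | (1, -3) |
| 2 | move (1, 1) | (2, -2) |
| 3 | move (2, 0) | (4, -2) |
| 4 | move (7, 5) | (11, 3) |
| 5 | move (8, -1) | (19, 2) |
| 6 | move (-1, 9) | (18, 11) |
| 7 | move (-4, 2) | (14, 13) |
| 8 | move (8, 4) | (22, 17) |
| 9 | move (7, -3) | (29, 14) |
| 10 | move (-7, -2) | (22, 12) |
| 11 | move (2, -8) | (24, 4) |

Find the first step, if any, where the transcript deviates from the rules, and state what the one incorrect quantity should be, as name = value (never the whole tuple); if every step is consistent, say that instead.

no error

Recomputing the run from the initial state:
step 1: x = 1, y = -3
step 2: x = 2, y = -2
step 3: x = 4, y = -2
step 4: x = 11, y = 3
step 5: x = 19, y = 2
step 6: x = 18, y = 11
step 7: x = 14, y = 13
step 8: x = 22, y = 17
step 9: x = 29, y = 14
step 10: x = 22, y = 12
step 11: x = 24, y = 4
This matches the transcript at every step.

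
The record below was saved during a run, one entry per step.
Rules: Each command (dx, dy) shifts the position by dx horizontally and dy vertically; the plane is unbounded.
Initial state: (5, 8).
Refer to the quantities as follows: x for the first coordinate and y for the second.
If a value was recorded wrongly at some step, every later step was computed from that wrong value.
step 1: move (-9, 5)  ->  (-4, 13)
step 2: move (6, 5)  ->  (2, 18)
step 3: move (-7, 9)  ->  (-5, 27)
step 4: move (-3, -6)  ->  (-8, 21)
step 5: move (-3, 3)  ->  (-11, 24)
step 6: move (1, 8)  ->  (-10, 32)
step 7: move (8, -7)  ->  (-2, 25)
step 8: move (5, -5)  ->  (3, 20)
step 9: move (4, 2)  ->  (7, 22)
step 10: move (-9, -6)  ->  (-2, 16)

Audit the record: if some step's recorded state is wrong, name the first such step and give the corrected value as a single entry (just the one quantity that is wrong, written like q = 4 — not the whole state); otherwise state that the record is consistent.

no error

Recomputing the run from the initial state:
step 1: x = -4, y = 13
step 2: x = 2, y = 18
step 3: x = -5, y = 27
step 4: x = -8, y = 21
step 5: x = -11, y = 24
step 6: x = -10, y = 32
step 7: x = -2, y = 25
step 8: x = 3, y = 20
step 9: x = 7, y = 22
step 10: x = -2, y = 16
This matches the record at every step.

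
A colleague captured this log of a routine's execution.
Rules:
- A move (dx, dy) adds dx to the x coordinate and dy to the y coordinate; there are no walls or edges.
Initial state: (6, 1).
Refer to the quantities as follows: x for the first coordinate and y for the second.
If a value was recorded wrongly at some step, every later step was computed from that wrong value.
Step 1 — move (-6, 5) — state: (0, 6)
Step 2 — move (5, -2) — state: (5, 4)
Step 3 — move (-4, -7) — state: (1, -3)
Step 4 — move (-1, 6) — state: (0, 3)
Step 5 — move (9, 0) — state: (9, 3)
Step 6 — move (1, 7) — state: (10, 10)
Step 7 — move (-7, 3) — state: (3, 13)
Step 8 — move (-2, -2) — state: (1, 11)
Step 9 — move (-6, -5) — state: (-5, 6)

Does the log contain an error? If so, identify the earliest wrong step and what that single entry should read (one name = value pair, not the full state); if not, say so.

no error

Recomputing the run from the initial state:
step 1: x = 0, y = 6
step 2: x = 5, y = 4
step 3: x = 1, y = -3
step 4: x = 0, y = 3
step 5: x = 9, y = 3
step 6: x = 10, y = 10
step 7: x = 3, y = 13
step 8: x = 1, y = 11
step 9: x = -5, y = 6
This matches the log at every step.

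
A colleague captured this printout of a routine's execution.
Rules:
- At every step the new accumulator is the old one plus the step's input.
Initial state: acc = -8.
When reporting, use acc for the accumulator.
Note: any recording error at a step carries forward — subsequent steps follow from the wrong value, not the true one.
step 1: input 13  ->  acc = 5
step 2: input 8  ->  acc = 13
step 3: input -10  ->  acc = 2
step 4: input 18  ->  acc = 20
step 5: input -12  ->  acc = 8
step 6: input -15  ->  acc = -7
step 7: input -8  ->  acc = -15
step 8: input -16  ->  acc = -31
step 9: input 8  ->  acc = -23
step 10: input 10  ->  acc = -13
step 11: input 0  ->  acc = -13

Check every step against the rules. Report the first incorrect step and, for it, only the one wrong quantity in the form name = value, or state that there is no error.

step 3, acc = 3

Recomputing the run from the initial state:
step 1: acc = 5
step 2: acc = 13
step 3: acc = 3
step 4: acc = 21
step 5: acc = 9
step 6: acc = -6
step 7: acc = -14
step 8: acc = -30
step 9: acc = -22
step 10: acc = -12
step 11: acc = -12
The first disagreement with the printout is at step 3, where the value should be acc = 3.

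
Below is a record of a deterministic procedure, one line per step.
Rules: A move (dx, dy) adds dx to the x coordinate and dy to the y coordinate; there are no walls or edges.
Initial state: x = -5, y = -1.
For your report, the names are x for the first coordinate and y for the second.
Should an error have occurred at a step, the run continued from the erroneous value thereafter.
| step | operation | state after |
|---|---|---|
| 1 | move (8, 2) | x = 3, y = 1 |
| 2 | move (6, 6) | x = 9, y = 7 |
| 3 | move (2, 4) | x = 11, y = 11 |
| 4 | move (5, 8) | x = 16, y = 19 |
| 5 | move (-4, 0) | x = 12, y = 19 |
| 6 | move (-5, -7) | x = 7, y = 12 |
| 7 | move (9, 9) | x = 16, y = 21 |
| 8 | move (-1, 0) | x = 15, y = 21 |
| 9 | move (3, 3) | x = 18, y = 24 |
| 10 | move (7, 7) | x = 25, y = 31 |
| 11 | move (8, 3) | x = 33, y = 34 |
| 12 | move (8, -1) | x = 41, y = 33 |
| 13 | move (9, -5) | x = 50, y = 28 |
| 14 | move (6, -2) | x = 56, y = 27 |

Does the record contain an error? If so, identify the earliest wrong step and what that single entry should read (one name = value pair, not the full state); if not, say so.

Step 1: x = -5 + (8) = 3, y = -1 + (2) = 1 — checks out.
Step 2: x = 3 + (6) = 9, y = 1 + (6) = 7 — consistent with the record.
Step 3: x = 9 + (2) = 11, y = 7 + (4) = 11 — checks out.
Step 4: x = 11 + (5) = 16, y = 11 + (8) = 19 — matches.
Step 5: x = 16 + (-4) = 12, y = 19 + (0) = 19 — same as recorded.
Step 6: x = 12 + (-5) = 7, y = 19 + (-7) = 12 — in agreement.
Step 7: x = 7 + (9) = 16, y = 12 + (9) = 21 — in agreement.
Step 8: x = 16 + (-1) = 15, y = 21 + (0) = 21 — checks out.
Step 9: x = 15 + (3) = 18, y = 21 + (3) = 24 — confirmed correct.
Step 10: x = 18 + (7) = 25, y = 24 + (7) = 31 — same as recorded.
Step 11: x = 25 + (8) = 33, y = 31 + (3) = 34 — exactly as logged.
Step 12: x = 33 + (8) = 41, y = 34 + (-1) = 33 — confirmed correct.
Step 13: x = 41 + (9) = 50, y = 33 + (-5) = 28 — verified.
Step 14: x = 50 + (6) = 56, y = 28 + (-2) = 26 — not what was recorded.
Step 14 is the first one off; corrected, y = 26.

step 14, y = 26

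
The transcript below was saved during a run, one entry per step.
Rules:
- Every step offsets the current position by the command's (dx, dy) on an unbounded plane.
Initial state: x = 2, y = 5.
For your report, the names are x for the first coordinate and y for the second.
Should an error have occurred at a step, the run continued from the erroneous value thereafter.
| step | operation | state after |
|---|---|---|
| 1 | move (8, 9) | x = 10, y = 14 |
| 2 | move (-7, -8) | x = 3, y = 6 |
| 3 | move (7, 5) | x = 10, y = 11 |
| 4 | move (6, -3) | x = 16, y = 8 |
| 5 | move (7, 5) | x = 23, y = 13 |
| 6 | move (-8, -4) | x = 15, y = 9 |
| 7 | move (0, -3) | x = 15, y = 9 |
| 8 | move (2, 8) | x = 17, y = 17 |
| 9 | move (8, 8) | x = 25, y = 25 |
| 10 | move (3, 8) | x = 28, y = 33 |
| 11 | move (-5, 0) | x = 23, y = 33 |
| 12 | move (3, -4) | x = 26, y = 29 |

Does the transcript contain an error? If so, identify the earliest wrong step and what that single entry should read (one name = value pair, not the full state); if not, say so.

step 7, y = 6

Recomputing the run from the initial state:
step 1: x = 10, y = 14
step 2: x = 3, y = 6
step 3: x = 10, y = 11
step 4: x = 16, y = 8
step 5: x = 23, y = 13
step 6: x = 15, y = 9
step 7: x = 15, y = 6
step 8: x = 17, y = 14
step 9: x = 25, y = 22
step 10: x = 28, y = 30
step 11: x = 23, y = 30
step 12: x = 26, y = 26
The first disagreement with the transcript is at step 7, where the value should be y = 6.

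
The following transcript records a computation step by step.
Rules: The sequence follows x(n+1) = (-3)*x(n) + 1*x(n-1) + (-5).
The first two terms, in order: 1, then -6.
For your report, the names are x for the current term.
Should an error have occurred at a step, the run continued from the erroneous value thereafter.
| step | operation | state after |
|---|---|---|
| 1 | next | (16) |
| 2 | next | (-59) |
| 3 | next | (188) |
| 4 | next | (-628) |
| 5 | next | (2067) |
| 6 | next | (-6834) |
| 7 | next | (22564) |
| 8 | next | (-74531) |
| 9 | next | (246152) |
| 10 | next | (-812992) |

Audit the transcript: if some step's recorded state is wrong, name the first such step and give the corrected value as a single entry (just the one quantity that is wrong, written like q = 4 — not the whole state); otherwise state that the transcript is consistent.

Step 1: x = -3*(-6) + (1)*(1) + (-5) = 14 — the entry is off here.
So the first discrepancy is step 1, where the right value is x = 14.

step 1, x = 14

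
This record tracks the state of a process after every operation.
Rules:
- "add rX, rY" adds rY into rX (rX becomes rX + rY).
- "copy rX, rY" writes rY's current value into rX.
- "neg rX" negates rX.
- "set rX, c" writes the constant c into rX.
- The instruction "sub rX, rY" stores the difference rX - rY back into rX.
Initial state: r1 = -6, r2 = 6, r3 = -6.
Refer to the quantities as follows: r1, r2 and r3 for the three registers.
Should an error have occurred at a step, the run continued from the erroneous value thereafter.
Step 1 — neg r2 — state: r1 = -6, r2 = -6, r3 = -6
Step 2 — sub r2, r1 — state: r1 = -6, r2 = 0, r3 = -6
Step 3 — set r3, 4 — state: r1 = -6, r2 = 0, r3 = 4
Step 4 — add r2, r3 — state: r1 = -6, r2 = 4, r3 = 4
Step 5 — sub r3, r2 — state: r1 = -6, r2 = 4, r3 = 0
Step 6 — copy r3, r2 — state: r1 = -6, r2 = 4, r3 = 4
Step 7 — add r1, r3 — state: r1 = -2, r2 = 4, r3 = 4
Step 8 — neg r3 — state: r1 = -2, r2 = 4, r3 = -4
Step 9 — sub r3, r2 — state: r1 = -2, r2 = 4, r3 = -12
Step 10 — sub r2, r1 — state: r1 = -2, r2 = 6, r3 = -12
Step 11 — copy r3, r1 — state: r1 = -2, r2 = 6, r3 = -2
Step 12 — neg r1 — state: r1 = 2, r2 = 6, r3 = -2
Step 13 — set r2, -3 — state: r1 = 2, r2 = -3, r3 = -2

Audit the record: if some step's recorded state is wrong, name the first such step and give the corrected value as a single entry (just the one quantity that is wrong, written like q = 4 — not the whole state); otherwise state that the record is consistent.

step 9, r3 = -8

Recomputing the run from the initial state:
step 1: r1 = -6, r2 = -6, r3 = -6
step 2: r1 = -6, r2 = 0, r3 = -6
step 3: r1 = -6, r2 = 0, r3 = 4
step 4: r1 = -6, r2 = 4, r3 = 4
step 5: r1 = -6, r2 = 4, r3 = 0
step 6: r1 = -6, r2 = 4, r3 = 4
step 7: r1 = -2, r2 = 4, r3 = 4
step 8: r1 = -2, r2 = 4, r3 = -4
step 9: r1 = -2, r2 = 4, r3 = -8
step 10: r1 = -2, r2 = 6, r3 = -8
step 11: r1 = -2, r2 = 6, r3 = -2
step 12: r1 = 2, r2 = 6, r3 = -2
step 13: r1 = 2, r2 = -3, r3 = -2
The first disagreement with the record is at step 9, where the value should be r3 = -8.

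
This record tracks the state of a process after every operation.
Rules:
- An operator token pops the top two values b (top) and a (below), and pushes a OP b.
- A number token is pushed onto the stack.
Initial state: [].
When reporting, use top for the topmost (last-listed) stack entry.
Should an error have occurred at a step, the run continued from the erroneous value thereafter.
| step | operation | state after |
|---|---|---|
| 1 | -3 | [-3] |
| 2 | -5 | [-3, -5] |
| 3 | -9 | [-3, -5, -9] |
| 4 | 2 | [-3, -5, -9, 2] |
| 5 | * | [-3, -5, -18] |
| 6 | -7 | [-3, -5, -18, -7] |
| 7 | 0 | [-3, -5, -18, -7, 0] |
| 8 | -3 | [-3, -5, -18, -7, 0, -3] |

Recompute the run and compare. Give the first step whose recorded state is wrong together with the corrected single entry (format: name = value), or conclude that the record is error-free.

Recomputing the run from the initial state:
step 1: [-3]
step 2: [-3, -5]
step 3: [-3, -5, -9]
step 4: [-3, -5, -9, 2]
step 5: [-3, -5, -18]
step 6: [-3, -5, -18, -7]
step 7: [-3, -5, -18, -7, 0]
step 8: [-3, -5, -18, -7, 0, -3]
This matches the record at every step.

no error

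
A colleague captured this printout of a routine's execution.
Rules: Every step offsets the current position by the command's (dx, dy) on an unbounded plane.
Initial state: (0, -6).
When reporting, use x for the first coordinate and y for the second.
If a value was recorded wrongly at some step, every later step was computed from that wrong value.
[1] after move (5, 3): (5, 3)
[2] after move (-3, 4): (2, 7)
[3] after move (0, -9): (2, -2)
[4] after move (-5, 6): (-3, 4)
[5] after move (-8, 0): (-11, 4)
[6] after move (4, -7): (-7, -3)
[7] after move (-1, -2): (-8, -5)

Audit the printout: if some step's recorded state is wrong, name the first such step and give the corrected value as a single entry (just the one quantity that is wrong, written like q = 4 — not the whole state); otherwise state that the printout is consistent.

step 1: x = 0 + (5) = 5, y = -6 + (3) = -3 -> first mismatch against the printout
First incorrect step: 1; the correct value is y = -3.

step 1, y = -3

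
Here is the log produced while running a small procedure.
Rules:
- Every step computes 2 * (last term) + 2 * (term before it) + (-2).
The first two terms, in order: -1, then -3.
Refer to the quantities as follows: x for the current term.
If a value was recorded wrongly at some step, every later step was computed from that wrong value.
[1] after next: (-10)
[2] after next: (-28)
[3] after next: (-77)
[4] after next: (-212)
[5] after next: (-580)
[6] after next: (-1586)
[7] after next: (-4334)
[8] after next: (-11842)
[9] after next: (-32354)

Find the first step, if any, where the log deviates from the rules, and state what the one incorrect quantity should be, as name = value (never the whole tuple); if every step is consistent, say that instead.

1. x = 2*(-3) + (2)*(-1) + (-2) = -10 (same as recorded)
2. x = 2*(-10) + (2)*(-3) + (-2) = -28 (exactly as logged)
3. x = 2*(-28) + (2)*(-10) + (-2) = -78 (the log disagrees here)
First deviation found at step 3; the corrected entry is x = -78.

step 3, x = -78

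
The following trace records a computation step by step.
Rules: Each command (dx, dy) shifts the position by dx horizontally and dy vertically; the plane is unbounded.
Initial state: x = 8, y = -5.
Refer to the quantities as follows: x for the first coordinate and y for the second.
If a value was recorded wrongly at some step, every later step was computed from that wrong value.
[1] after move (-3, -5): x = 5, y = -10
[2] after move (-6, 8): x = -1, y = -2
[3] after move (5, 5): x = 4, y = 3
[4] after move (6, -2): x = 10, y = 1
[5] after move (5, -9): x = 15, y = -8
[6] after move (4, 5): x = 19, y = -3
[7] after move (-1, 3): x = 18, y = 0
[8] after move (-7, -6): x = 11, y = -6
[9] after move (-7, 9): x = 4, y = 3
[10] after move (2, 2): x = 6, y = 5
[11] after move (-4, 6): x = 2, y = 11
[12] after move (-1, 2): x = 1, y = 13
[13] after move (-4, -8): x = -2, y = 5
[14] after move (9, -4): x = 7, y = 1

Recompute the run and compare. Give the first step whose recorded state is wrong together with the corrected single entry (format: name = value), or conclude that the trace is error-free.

step 13, x = -3

step 1: x = 8 + (-3) = 5, y = -5 + (-5) = -10 -> confirmed correct
step 2: x = 5 + (-6) = -1, y = -10 + (8) = -2 -> checks out
step 3: x = -1 + (5) = 4, y = -2 + (5) = 3 -> checks out
step 4: x = 4 + (6) = 10, y = 3 + (-2) = 1 -> in agreement
step 5: x = 10 + (5) = 15, y = 1 + (-9) = -8 -> in agreement
step 6: x = 15 + (4) = 19, y = -8 + (5) = -3 -> in agreement
step 7: x = 19 + (-1) = 18, y = -3 + (3) = 0 -> checks out
step 8: x = 18 + (-7) = 11, y = 0 + (-6) = -6 -> verified
step 9: x = 11 + (-7) = 4, y = -6 + (9) = 3 -> no discrepancy
step 10: x = 4 + (2) = 6, y = 3 + (2) = 5 -> confirmed correct
step 11: x = 6 + (-4) = 2, y = 5 + (6) = 11 -> no discrepancy
step 12: x = 2 + (-1) = 1, y = 11 + (2) = 13 -> consistent with the trace
step 13: x = 1 + (-4) = -3, y = 13 + (-8) = 5 -> a discrepancy with the trace
The earliest wrong entry is at step 13: it should read x = -3.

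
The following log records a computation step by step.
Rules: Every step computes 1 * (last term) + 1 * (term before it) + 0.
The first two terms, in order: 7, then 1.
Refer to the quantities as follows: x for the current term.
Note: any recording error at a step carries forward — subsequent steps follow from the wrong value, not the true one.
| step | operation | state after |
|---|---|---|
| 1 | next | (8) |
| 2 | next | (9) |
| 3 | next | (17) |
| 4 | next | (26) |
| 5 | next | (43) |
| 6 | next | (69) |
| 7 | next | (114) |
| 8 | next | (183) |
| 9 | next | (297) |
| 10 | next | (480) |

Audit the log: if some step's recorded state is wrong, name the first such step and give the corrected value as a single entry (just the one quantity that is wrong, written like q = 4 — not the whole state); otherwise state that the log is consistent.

Step 1: x = 1*(1) + (1)*(7) + (0) = 8 — matches.
Step 2: x = 1*(8) + (1)*(1) + (0) = 9 — checks out.
Step 3: x = 1*(9) + (1)*(8) + (0) = 17 — consistent with the log.
Step 4: x = 1*(17) + (1)*(9) + (0) = 26 — no discrepancy.
Step 5: x = 1*(26) + (1)*(17) + (0) = 43 — consistent with the log.
Step 6: x = 1*(43) + (1)*(26) + (0) = 69 — confirmed correct.
Step 7: x = 1*(69) + (1)*(43) + (0) = 112 — the entry is off here.
That makes step 7 the first incorrect line — x = 112 is what it should show.

step 7, x = 112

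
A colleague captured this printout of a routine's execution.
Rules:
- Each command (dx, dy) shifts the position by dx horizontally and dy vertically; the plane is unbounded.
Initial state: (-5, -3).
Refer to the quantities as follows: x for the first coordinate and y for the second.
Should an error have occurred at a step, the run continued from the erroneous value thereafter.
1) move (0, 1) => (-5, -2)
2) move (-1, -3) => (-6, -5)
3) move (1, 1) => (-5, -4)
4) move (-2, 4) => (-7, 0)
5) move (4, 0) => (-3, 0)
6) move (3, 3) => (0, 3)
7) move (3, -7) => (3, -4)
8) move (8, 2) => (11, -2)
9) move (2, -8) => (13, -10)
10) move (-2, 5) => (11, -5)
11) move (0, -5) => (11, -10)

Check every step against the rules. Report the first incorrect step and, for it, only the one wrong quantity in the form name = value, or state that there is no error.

no error

Recomputing the run from the initial state:
step 1: x = -5, y = -2
step 2: x = -6, y = -5
step 3: x = -5, y = -4
step 4: x = -7, y = 0
step 5: x = -3, y = 0
step 6: x = 0, y = 3
step 7: x = 3, y = -4
step 8: x = 11, y = -2
step 9: x = 13, y = -10
step 10: x = 11, y = -5
step 11: x = 11, y = -10
This matches the printout at every step.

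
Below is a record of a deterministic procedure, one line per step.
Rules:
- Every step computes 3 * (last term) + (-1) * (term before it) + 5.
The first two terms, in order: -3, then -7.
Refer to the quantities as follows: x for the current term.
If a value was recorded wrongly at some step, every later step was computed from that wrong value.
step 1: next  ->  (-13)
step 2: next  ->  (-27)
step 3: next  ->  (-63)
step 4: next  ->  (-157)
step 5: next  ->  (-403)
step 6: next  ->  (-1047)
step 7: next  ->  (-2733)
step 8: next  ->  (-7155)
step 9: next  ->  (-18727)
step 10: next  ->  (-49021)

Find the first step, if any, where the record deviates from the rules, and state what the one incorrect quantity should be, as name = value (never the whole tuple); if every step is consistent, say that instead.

step 1: x = 3*(-7) + (-1)*(-3) + (5) = -13 -> exactly as logged
step 2: x = 3*(-13) + (-1)*(-7) + (5) = -27 -> same as recorded
step 3: x = 3*(-27) + (-1)*(-13) + (5) = -63 -> in agreement
step 4: x = 3*(-63) + (-1)*(-27) + (5) = -157 -> same as recorded
step 5: x = 3*(-157) + (-1)*(-63) + (5) = -403 -> in agreement
step 6: x = 3*(-403) + (-1)*(-157) + (5) = -1047 -> exactly as logged
step 7: x = 3*(-1047) + (-1)*(-403) + (5) = -2733 -> verified
step 8: x = 3*(-2733) + (-1)*(-1047) + (5) = -7147 -> first mismatch against the record
That makes step 8 the first incorrect line — x = -7147 is what it should show.

step 8, x = -7147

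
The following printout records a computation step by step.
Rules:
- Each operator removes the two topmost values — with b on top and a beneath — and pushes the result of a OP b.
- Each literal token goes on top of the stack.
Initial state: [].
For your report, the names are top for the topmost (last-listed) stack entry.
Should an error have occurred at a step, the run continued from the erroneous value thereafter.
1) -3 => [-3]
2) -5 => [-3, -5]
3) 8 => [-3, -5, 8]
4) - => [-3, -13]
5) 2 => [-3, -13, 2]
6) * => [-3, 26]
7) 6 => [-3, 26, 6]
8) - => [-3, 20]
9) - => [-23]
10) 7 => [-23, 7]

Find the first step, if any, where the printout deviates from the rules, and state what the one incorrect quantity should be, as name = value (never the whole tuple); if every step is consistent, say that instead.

Step 1: push -3: top = -3 — verified.
Step 2: push -5: top = -5 — confirmed correct.
Step 3: push 8: top = 8 — checks out.
Step 4: -5 - 8 = -13 — verified.
Step 5: push 2: top = 2 — in agreement.
Step 6: -13 * 2 = -26 — the printout has a different value.
Conclusion: step 6 carries the first error; the entry should be top = -26.

step 6, top = -26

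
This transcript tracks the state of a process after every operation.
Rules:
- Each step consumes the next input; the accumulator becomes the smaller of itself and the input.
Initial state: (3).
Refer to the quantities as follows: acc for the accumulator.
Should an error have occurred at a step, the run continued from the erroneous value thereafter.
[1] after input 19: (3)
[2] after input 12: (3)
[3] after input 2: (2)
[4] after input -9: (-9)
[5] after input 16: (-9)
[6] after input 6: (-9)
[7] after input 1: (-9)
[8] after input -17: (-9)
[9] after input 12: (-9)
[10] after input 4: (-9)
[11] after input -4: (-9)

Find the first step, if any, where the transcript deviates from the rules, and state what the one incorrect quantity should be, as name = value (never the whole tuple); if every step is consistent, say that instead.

1. acc = min(3, 19) = 3 (same as recorded)
2. acc = min(3, 12) = 3 (exactly as logged)
3. acc = min(3, 2) = 2 (no discrepancy)
4. acc = min(2, -9) = -9 (consistent with the transcript)
5. acc = min(-9, 16) = -9 (verified)
6. acc = min(-9, 6) = -9 (in agreement)
7. acc = min(-9, 1) = -9 (agrees with the transcript)
8. acc = min(-9, -17) = -17 (this is not what the transcript shows)
First deviation found at step 8; the corrected entry is acc = -17.

step 8, acc = -17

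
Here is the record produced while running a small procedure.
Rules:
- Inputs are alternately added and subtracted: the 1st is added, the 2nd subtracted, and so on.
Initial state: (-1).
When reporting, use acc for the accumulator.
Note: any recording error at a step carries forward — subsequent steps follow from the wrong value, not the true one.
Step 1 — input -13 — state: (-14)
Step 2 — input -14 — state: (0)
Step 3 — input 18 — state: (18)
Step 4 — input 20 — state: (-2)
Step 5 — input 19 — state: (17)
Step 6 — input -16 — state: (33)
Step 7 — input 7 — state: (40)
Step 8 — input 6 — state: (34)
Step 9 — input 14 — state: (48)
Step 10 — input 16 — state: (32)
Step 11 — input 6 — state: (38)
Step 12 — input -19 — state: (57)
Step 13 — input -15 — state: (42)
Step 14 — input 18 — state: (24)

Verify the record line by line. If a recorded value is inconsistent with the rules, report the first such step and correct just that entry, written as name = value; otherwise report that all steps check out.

Step 1: acc = -1 + -13 = -14 — matches.
Step 2: acc = -14 - -14 = 0 — agrees with the record.
Step 3: acc = 0 + 18 = 18 — verified.
Step 4: acc = 18 - 20 = -2 — no discrepancy.
Step 5: acc = -2 + 19 = 17 — exactly as logged.
Step 6: acc = 17 - -16 = 33 — no discrepancy.
Step 7: acc = 33 + 7 = 40 — same as recorded.
Step 8: acc = 40 - 6 = 34 — no discrepancy.
Step 9: acc = 34 + 14 = 48 — confirmed correct.
Step 10: acc = 48 - 16 = 32 — exactly as logged.
Step 11: acc = 32 + 6 = 38 — in agreement.
Step 12: acc = 38 - -19 = 57 — in agreement.
Step 13: acc = 57 + -15 = 42 — same as recorded.
Step 14: acc = 42 - 18 = 24 — matches.
Nothing is out of place; the run is error-free.

no error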